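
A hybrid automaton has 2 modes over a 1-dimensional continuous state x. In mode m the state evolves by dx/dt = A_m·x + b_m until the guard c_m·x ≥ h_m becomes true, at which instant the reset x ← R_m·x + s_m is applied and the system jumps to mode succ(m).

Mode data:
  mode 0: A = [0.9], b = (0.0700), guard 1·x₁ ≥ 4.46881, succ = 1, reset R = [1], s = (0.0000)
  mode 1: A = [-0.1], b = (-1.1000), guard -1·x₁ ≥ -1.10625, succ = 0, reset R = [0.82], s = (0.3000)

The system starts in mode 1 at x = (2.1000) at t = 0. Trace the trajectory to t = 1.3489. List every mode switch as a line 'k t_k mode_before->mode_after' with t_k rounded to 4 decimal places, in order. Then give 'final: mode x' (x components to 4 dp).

Mode 1: guard c·x = -1.1062 hit at Δt = 0.7889 (t = 0.7889), x⁻ = (1.1063) → reset → x⁺ = (1.2071), jump to mode 0
Mode 0: flow for 0.5600 to horizon, guard not reached → x = (2.0492)

1 0.7889 1->0
final: 0 2.0492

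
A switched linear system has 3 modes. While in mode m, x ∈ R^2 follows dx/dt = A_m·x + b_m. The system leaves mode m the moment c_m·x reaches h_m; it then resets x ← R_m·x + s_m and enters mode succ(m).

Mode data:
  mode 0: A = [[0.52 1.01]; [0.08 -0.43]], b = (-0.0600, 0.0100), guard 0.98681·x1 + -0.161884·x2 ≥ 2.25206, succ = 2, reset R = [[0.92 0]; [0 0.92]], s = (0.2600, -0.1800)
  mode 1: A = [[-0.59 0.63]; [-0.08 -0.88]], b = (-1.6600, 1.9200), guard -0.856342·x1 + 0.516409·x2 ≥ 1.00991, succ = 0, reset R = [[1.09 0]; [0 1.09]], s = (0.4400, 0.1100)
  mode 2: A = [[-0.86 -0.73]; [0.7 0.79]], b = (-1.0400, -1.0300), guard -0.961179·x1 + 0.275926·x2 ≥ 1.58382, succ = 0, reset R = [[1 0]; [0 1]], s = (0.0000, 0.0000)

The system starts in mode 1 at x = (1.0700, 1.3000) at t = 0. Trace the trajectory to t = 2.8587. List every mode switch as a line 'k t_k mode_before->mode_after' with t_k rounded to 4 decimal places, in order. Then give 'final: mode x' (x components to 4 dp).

1 1.2845 1->0
2 2.1306 0->2
final: 2 0.0925 2.2167

Mode 1: guard c·x = 1.0099 hit at Δt = 1.2845 (t = 1.2845), x⁻ = (-0.0467, 1.8783) → reset → x⁺ = (0.3891, 2.1573), jump to mode 0
Mode 0: guard c·x = 2.2521 hit at Δt = 0.8461 (t = 2.1306), x⁻ = (2.5432, 1.5911) → reset → x⁺ = (2.5997, 1.2839), jump to mode 2
Mode 2: flow for 0.7281 to horizon, guard not reached → x = (0.0925, 2.2167)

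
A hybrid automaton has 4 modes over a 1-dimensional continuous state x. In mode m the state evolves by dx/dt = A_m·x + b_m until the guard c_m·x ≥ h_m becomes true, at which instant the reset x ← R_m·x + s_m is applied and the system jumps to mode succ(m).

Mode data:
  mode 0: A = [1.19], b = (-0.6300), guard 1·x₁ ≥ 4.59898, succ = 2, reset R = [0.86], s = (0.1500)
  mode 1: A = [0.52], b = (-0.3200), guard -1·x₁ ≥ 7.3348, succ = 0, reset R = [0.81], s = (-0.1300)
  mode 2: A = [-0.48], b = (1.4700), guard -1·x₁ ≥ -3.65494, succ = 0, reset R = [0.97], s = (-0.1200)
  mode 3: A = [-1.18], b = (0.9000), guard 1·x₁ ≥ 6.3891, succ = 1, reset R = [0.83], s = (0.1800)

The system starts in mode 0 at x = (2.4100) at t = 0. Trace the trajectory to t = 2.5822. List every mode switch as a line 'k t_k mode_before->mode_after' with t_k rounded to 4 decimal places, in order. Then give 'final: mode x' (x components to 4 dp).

1 0.6487 0->2
2 1.8263 2->0
3 2.1122 0->2
final: 2 3.8946

Mode 0: guard c·x = 4.5990 hit at Δt = 0.6487 (t = 0.6487), x⁻ = (4.5990) → reset → x⁺ = (4.1051), jump to mode 2
Mode 2: guard c·x = -3.6549 hit at Δt = 1.1776 (t = 1.8263), x⁻ = (3.6549) → reset → x⁺ = (3.4253), jump to mode 0
Mode 0: guard c·x = 4.5990 hit at Δt = 0.2859 (t = 2.1122), x⁻ = (4.5990) → reset → x⁺ = (4.1051), jump to mode 2
Mode 2: flow for 0.4700 to horizon, guard not reached → x = (3.8946)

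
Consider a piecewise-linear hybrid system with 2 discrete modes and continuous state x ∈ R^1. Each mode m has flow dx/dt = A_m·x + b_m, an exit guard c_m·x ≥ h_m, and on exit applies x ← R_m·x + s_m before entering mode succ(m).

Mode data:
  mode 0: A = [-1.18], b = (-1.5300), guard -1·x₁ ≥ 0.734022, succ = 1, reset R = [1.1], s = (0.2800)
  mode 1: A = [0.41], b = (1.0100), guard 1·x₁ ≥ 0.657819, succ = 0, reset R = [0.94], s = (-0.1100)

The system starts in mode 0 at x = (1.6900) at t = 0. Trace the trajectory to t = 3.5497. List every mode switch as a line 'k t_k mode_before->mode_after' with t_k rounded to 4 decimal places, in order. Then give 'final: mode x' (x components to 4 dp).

Mode 0: guard c·x = 0.7340 hit at Δt = 1.4147 (t = 1.4147), x⁻ = (-0.7340) → reset → x⁺ = (-0.5274), jump to mode 1
Mode 1: guard c·x = 0.6578 hit at Δt = 1.1649 (t = 2.5796), x⁻ = (0.6578) → reset → x⁺ = (0.5083), jump to mode 0
Mode 0: flow for 0.9701 to horizon, guard not reached → x = (-0.7221)

1 1.4147 0->1
2 2.5796 1->0
final: 0 -0.7221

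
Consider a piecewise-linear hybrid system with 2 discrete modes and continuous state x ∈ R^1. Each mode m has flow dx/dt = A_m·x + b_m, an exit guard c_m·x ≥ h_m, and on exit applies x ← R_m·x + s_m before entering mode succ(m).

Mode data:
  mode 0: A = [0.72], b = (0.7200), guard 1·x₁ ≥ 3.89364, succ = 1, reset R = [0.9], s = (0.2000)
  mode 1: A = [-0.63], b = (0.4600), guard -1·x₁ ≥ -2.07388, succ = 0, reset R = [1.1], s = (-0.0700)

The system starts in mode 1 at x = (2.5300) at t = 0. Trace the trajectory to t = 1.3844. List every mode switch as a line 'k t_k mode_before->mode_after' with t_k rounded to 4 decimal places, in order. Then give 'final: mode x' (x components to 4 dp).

Mode 1: guard c·x = -2.0739 hit at Δt = 0.4639 (t = 0.4639), x⁻ = (2.0739) → reset → x⁺ = (2.2113), jump to mode 0
Mode 0: guard c·x = 3.8936 hit at Δt = 0.5851 (t = 1.0490), x⁻ = (3.8936) → reset → x⁺ = (3.7043), jump to mode 1
Mode 1: flow for 0.3354 to horizon, guard not reached → x = (3.1378)

1 0.4639 1->0
2 1.0490 0->1
final: 1 3.1378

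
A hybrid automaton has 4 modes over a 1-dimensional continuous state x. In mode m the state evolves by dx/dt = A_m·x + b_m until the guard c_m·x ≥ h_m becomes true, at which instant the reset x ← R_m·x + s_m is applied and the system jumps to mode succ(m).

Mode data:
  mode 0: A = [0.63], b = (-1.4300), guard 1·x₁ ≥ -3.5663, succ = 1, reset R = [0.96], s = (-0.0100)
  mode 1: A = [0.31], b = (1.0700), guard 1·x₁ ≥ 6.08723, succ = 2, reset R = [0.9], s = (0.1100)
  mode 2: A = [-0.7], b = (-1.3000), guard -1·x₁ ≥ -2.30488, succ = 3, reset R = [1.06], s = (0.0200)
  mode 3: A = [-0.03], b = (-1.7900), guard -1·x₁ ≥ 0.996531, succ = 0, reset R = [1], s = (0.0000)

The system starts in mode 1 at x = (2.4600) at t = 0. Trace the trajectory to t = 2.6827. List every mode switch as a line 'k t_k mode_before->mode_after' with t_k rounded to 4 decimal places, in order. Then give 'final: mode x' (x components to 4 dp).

Mode 1: guard c·x = 6.0872 hit at Δt = 1.5434 (t = 1.5434), x⁻ = (6.0872) → reset → x⁺ = (5.5885), jump to mode 2
Mode 2: guard c·x = -2.3049 hit at Δt = 0.8309 (t = 2.3743), x⁻ = (2.3049) → reset → x⁺ = (2.4632), jump to mode 3
Mode 3: flow for 0.3084 to horizon, guard not reached → x = (1.8910)

1 1.5434 1->2
2 2.3743 2->3
final: 3 1.8910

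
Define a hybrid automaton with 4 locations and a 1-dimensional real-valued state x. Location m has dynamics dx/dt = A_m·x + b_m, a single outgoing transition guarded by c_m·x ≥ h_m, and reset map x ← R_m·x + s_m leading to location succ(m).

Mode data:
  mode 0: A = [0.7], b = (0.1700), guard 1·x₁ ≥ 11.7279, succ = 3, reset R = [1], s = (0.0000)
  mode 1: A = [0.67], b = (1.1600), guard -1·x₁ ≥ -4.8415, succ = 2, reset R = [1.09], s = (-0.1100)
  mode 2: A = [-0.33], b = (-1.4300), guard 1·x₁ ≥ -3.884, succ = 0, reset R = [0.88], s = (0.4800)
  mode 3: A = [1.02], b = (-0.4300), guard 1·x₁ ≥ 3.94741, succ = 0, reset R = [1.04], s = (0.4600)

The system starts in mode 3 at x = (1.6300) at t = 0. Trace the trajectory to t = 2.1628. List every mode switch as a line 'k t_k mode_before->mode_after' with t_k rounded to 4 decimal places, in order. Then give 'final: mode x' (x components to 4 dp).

1 1.0498 3->0
final: 0 10.2366

Mode 3: guard c·x = 3.9474 hit at Δt = 1.0498 (t = 1.0498), x⁻ = (3.9474) → reset → x⁺ = (4.5653), jump to mode 0
Mode 0: flow for 1.1130 to horizon, guard not reached → x = (10.2366)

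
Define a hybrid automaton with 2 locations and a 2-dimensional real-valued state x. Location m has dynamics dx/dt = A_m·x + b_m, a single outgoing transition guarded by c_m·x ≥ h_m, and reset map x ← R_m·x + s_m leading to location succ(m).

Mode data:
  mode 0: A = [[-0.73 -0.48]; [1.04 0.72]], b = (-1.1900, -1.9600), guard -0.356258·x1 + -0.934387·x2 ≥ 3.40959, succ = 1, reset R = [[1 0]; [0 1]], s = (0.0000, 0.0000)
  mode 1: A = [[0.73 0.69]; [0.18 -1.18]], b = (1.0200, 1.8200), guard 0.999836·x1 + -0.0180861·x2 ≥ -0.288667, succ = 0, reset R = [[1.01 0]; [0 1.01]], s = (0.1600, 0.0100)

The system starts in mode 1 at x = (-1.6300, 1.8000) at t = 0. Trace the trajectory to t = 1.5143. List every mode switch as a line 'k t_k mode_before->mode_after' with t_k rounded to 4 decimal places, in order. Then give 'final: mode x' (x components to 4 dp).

Mode 1: guard c·x = -0.2887 hit at Δt = 0.9778 (t = 0.9778), x⁻ = (-0.2610, 1.5315) → reset → x⁺ = (-0.1036, 1.5568), jump to mode 0
Mode 0: flow for 0.5365 to horizon, guard not reached → x = (-0.8430, 0.6718)

1 0.9778 1->0
final: 0 -0.8430 0.6718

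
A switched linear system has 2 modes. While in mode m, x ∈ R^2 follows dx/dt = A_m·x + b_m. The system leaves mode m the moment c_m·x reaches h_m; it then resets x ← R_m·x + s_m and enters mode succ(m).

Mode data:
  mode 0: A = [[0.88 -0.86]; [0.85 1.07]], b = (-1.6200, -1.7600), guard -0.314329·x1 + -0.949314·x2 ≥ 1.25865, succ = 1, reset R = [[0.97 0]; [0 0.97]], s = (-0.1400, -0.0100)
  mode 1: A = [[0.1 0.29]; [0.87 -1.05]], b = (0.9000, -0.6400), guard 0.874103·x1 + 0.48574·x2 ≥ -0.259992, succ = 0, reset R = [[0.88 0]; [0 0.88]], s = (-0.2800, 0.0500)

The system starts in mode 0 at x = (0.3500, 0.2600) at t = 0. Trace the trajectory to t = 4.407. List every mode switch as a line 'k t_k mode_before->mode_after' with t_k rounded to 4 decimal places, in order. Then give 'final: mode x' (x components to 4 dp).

Mode 0: guard c·x = 1.2587 hit at Δt = 0.6314 (t = 0.6314), x⁻ = (-0.5724, -1.1363) → reset → x⁺ = (-0.6952, -1.1122), jump to mode 1
Mode 1: guard c·x = -0.2600 hit at Δt = 1.4979 (t = 2.1293), x⁻ = (0.1643, -0.8309) → reset → x⁺ = (-0.1354, -0.6812), jump to mode 0
Mode 0: guard c·x = 1.2587 hit at Δt = 0.1818 (t = 2.3111), x⁻ = (-0.3203, -1.2198) → reset → x⁺ = (-0.4507, -1.1932), jump to mode 1
Mode 1: guard c·x = -0.2600 hit at Δt = 1.0733 (t = 3.3844), x⁻ = (0.1757, -0.8514) → reset → x⁺ = (-0.1254, -0.6992), jump to mode 0
Mode 0: guard c·x = 1.2587 hit at Δt = 0.1777 (t = 3.5621), x⁻ = (-0.3019, -1.2259) → reset → x⁺ = (-0.4328, -1.1991), jump to mode 1
Mode 1: flow for 0.8449 to horizon, guard not reached → x = (0.0469, -0.9336)

1 0.6314 0->1
2 2.1293 1->0
3 2.3111 0->1
4 3.3844 1->0
5 3.5621 0->1
final: 1 0.0469 -0.9336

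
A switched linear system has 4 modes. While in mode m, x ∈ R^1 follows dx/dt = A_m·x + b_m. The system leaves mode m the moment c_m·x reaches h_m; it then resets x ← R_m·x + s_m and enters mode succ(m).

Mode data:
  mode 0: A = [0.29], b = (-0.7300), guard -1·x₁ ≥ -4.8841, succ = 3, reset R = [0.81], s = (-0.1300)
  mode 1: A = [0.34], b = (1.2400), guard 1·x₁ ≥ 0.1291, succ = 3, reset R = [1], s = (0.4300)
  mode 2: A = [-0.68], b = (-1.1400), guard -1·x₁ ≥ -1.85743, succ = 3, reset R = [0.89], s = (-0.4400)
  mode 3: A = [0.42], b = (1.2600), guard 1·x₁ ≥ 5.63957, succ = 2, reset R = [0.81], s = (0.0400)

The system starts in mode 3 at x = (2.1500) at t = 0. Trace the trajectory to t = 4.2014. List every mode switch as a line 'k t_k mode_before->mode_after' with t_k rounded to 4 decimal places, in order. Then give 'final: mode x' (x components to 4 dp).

Mode 3: guard c·x = 5.6396 hit at Δt = 1.2318 (t = 1.2318), x⁻ = (5.6396) → reset → x⁺ = (4.6081), jump to mode 2
Mode 2: guard c·x = -1.8574 hit at Δt = 0.8466 (t = 2.0784), x⁻ = (1.8574) → reset → x⁺ = (1.2131), jump to mode 3
Mode 3: guard c·x = 5.6396 hit at Δt = 1.7099 (t = 3.7883), x⁻ = (5.6396) → reset → x⁺ = (4.6081), jump to mode 2
Mode 2: flow for 0.4131 to horizon, guard not reached → x = (3.0689)

1 1.2318 3->2
2 2.0784 2->3
3 3.7883 3->2
final: 2 3.0689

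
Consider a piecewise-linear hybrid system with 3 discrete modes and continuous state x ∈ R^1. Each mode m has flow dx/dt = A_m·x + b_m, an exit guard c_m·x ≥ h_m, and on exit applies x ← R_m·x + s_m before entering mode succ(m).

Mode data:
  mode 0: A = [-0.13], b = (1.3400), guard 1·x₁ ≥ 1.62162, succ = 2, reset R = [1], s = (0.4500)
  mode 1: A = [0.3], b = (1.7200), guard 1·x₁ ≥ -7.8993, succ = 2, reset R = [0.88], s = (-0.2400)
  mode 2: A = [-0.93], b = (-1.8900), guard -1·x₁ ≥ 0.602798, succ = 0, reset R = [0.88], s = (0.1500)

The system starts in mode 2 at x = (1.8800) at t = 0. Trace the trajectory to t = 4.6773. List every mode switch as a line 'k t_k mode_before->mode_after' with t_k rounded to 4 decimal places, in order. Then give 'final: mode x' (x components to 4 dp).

1 1.0826 2->0
2 2.6781 0->2
3 3.8121 2->0
final: 0 0.7565

Mode 2: guard c·x = 0.6028 hit at Δt = 1.0826 (t = 1.0826), x⁻ = (-0.6028) → reset → x⁺ = (-0.3805), jump to mode 0
Mode 0: guard c·x = 1.6216 hit at Δt = 1.5955 (t = 2.6781), x⁻ = (1.6216) → reset → x⁺ = (2.0716), jump to mode 2
Mode 2: guard c·x = 0.6028 hit at Δt = 1.1340 (t = 3.8121), x⁻ = (-0.6028) → reset → x⁺ = (-0.3805), jump to mode 0
Mode 0: flow for 0.8652 to horizon, guard not reached → x = (0.7565)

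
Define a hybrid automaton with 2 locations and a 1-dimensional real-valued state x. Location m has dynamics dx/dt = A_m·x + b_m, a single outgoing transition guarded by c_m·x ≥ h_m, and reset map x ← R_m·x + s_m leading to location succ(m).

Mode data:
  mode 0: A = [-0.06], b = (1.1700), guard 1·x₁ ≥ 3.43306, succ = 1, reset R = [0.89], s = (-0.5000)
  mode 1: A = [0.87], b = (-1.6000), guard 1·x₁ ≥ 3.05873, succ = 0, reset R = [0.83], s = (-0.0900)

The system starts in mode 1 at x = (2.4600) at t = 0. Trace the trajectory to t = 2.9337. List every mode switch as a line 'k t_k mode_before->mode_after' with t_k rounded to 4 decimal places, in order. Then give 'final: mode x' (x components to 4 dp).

1 0.7760 1->0
2 1.7670 0->1
3 2.3787 1->0
final: 0 3.0072

Mode 1: guard c·x = 3.0587 hit at Δt = 0.7760 (t = 0.7760), x⁻ = (3.0587) → reset → x⁺ = (2.4487), jump to mode 0
Mode 0: guard c·x = 3.4331 hit at Δt = 0.9910 (t = 1.7670), x⁻ = (3.4331) → reset → x⁺ = (2.5554), jump to mode 1
Mode 1: guard c·x = 3.0587 hit at Δt = 0.6117 (t = 2.3787), x⁻ = (3.0587) → reset → x⁺ = (2.4487), jump to mode 0
Mode 0: flow for 0.5550 to horizon, guard not reached → x = (3.0072)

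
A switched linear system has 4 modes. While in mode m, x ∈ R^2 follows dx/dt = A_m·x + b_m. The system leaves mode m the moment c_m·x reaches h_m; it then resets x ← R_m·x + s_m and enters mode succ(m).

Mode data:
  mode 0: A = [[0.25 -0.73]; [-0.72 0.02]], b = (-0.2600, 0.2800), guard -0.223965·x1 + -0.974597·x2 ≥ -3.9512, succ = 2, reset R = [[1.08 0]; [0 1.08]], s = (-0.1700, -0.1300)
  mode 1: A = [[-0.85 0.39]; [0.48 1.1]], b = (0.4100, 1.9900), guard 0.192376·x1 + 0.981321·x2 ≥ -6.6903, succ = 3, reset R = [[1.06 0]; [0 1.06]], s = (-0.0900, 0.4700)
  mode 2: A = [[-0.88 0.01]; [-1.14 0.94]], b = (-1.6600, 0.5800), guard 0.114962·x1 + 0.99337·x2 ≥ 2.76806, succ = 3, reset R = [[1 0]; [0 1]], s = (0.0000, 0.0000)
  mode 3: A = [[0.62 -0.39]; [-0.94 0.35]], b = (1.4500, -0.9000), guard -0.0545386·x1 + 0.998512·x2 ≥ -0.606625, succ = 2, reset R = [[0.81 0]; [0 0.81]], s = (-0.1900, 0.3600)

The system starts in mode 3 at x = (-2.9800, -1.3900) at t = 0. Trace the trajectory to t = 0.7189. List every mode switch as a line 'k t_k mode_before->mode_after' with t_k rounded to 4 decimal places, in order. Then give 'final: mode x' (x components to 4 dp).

1 0.4119 3->2
final: 2 -2.4240 0.8728

Mode 3: guard c·x = -0.6066 hit at Δt = 0.4119 (t = 0.4119), x⁻ = (-2.9653, -0.7695) → reset → x⁺ = (-2.5919, -0.2633), jump to mode 2
Mode 2: flow for 0.3070 to horizon, guard not reached → x = (-2.4240, 0.8728)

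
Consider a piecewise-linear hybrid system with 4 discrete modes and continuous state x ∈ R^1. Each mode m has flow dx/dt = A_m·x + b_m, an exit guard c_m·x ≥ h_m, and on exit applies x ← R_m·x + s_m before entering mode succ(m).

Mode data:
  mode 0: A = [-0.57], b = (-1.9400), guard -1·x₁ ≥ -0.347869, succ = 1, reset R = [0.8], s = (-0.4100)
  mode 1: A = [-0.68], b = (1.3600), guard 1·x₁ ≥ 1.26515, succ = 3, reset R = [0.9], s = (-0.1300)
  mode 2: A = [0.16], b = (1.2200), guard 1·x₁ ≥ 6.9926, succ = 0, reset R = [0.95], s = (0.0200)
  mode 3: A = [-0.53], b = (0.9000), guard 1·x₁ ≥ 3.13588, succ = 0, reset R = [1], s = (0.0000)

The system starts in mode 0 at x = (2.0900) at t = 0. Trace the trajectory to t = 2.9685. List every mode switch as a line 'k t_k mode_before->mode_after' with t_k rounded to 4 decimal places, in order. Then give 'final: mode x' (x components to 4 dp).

1 0.6692 0->1
2 2.2354 1->3
final: 3 1.2306

Mode 0: guard c·x = -0.3479 hit at Δt = 0.6692 (t = 0.6692), x⁻ = (0.3479) → reset → x⁺ = (-0.1317), jump to mode 1
Mode 1: guard c·x = 1.2651 hit at Δt = 1.5662 (t = 2.2354), x⁻ = (1.2651) → reset → x⁺ = (1.0086), jump to mode 3
Mode 3: flow for 0.7331 to horizon, guard not reached → x = (1.2306)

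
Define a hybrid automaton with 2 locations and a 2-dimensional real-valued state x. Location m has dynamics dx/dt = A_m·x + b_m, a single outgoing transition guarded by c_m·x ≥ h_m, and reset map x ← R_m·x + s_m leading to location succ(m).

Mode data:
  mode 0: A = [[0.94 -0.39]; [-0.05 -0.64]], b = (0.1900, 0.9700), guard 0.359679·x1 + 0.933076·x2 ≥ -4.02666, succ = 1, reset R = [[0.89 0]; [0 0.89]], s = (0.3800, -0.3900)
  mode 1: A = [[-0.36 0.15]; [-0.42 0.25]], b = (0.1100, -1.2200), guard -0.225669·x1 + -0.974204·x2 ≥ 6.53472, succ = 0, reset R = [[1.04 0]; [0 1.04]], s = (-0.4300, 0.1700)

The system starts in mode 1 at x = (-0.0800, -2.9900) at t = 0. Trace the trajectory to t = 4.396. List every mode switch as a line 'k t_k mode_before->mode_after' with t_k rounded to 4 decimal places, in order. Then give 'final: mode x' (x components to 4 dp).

Mode 1: guard c·x = 6.5347 hit at Δt = 1.5906 (t = 1.5906), x⁻ = (-0.7925, -6.5242) → reset → x⁺ = (-1.2542, -6.6151), jump to mode 0
Mode 0: guard c·x = -4.0267 hit at Δt = 0.5591 (t = 2.1497), x⁻ = (-0.4283, -4.1504) → reset → x⁺ = (-0.0011, -4.0838), jump to mode 1
Mode 1: guard c·x = 6.5347 hit at Δt = 1.0255 (t = 3.1752), x⁻ = (-0.5973, -6.5694) → reset → x⁺ = (-1.0512, -6.6622), jump to mode 0
Mode 0: guard c·x = -4.0267 hit at Δt = 0.5367 (t = 3.7119), x⁻ = (-0.1120, -4.2723) → reset → x⁺ = (0.2804, -4.1924), jump to mode 1
Mode 1: flow for 0.6841 to horizon, guard not reached → x = (-0.1753, -5.9047)

1 1.5906 1->0
2 2.1497 0->1
3 3.1752 1->0
4 3.7119 0->1
final: 1 -0.1753 -5.9047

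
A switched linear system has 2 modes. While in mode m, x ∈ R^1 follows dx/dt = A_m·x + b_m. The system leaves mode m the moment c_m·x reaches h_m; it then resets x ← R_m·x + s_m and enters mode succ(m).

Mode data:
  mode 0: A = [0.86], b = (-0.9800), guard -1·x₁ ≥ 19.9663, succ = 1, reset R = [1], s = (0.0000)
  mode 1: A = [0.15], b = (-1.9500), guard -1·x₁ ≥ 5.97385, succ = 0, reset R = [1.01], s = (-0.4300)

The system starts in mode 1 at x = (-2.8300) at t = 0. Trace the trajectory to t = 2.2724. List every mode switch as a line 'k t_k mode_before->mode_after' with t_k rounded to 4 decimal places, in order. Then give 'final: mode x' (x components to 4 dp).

1 1.2077 1->0
final: 0 -17.8560

Mode 1: guard c·x = 5.9738 hit at Δt = 1.2077 (t = 1.2077), x⁻ = (-5.9738) → reset → x⁺ = (-6.4636), jump to mode 0
Mode 0: flow for 1.0647 to horizon, guard not reached → x = (-17.8560)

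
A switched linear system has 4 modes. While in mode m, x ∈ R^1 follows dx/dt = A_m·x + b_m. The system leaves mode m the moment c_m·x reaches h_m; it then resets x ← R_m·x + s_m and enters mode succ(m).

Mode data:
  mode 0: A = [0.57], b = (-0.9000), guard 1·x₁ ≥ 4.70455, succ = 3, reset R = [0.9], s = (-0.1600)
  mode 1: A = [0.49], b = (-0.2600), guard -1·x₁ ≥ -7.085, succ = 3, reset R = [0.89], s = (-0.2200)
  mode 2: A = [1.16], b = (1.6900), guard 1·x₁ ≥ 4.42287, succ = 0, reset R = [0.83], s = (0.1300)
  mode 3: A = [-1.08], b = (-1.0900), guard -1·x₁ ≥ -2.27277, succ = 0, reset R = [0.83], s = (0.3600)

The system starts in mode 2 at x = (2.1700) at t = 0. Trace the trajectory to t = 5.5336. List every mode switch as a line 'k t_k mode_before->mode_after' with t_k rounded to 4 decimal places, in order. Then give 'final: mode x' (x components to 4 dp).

Mode 2: guard c·x = 4.4229 hit at Δt = 0.4165 (t = 0.4165), x⁻ = (4.4229) → reset → x⁺ = (3.8010), jump to mode 0
Mode 0: guard c·x = 4.7046 hit at Δt = 0.5986 (t = 1.0151), x⁻ = (4.7045) → reset → x⁺ = (4.0741), jump to mode 3
Mode 3: guard c·x = -2.2728 hit at Δt = 0.4051 (t = 1.4202), x⁻ = (2.2728) → reset → x⁺ = (2.2464), jump to mode 0
Mode 0: guard c·x = 4.7046 hit at Δt = 2.7086 (t = 4.1288), x⁻ = (4.7045) → reset → x⁺ = (4.0741), jump to mode 3
Mode 3: guard c·x = -2.2728 hit at Δt = 0.4051 (t = 4.5339), x⁻ = (2.2728) → reset → x⁺ = (2.2464), jump to mode 0
Mode 0: flow for 0.9997 to horizon, guard not reached → x = (2.7590)

1 0.4165 2->0
2 1.0151 0->3
3 1.4202 3->0
4 4.1288 0->3
5 4.5339 3->0
final: 0 2.7590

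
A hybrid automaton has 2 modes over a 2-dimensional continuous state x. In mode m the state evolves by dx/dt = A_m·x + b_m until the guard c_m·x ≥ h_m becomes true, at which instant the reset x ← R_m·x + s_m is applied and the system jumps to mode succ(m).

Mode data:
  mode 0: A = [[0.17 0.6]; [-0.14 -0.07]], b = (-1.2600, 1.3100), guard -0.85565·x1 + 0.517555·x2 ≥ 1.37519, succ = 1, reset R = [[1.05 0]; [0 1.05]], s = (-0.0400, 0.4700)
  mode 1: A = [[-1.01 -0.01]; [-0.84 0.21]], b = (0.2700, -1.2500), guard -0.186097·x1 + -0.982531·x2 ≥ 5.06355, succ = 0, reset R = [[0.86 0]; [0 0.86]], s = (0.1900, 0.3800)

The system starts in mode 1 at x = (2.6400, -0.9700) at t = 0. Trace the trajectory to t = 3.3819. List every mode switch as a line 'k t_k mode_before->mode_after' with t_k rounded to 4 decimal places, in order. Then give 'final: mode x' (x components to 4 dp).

Mode 1: guard c·x = 5.0636 hit at Δt = 1.3404 (t = 1.3404), x⁻ = (0.9071, -5.3254) → reset → x⁺ = (0.9701, -4.1998), jump to mode 0
Mode 0: guard c·x = 1.3752 hit at Δt = 1.1591 (t = 2.4995), x⁻ = (-2.9662, -2.2468) → reset → x⁺ = (-3.1545, -1.8891), jump to mode 1
Mode 1: flow for 0.8824 to horizon, guard not reached → x = (-1.1260, -1.8385)

1 1.3404 1->0
2 2.4995 0->1
final: 1 -1.1260 -1.8385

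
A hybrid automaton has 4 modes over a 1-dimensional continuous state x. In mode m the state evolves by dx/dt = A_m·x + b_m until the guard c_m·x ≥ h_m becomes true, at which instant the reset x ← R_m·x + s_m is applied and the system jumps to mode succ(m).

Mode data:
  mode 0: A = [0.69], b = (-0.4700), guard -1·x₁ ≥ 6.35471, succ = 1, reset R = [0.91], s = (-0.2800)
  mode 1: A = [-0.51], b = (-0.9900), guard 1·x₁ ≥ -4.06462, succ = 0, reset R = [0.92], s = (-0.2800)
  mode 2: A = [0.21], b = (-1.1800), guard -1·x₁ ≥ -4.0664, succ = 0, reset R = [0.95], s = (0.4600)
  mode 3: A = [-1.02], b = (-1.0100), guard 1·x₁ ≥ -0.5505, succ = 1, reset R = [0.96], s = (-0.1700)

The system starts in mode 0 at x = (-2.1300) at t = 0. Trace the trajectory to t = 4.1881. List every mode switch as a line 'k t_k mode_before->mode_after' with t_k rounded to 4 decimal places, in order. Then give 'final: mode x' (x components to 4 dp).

Mode 0: guard c·x = 6.3547 hit at Δt = 1.3296 (t = 1.3296), x⁻ = (-6.3547) → reset → x⁺ = (-6.0628), jump to mode 1
Mode 1: guard c·x = -4.0646 hit at Δt = 1.3004 (t = 2.6300), x⁻ = (-4.0646) → reset → x⁺ = (-4.0195), jump to mode 0
Mode 0: guard c·x = 6.3547 hit at Δt = 0.5845 (t = 3.2145), x⁻ = (-6.3547) → reset → x⁺ = (-6.0628), jump to mode 1
Mode 1: flow for 0.9736 to horizon, guard not reached → x = (-4.4498)

1 1.3296 0->1
2 2.6300 1->0
3 3.2145 0->1
final: 1 -4.4498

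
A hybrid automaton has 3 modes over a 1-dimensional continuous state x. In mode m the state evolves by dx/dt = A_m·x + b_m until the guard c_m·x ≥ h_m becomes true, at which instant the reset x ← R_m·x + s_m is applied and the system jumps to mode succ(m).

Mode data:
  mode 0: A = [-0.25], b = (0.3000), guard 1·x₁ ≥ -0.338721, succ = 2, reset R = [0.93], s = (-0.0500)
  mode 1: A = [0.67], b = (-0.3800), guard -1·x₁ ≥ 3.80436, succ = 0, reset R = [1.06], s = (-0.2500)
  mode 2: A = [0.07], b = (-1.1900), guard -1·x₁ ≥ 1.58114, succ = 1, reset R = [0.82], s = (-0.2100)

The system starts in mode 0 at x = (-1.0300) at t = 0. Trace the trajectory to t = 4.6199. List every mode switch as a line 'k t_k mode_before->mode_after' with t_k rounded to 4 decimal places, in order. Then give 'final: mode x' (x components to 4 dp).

Mode 0: guard c·x = -0.3387 hit at Δt = 1.4842 (t = 1.4842), x⁻ = (-0.3387) → reset → x⁺ = (-0.3650), jump to mode 2
Mode 2: guard c·x = 1.5811 hit at Δt = 0.9670 (t = 2.4512), x⁻ = (-1.5811) → reset → x⁺ = (-1.5065), jump to mode 1
Mode 1: guard c·x = 3.8044 hit at Δt = 1.1131 (t = 3.5643), x⁻ = (-3.8044) → reset → x⁺ = (-4.2826), jump to mode 0
Mode 0: flow for 1.0556 to horizon, guard not reached → x = (-3.0109)

1 1.4842 0->2
2 2.4512 2->1
3 3.5643 1->0
final: 0 -3.0109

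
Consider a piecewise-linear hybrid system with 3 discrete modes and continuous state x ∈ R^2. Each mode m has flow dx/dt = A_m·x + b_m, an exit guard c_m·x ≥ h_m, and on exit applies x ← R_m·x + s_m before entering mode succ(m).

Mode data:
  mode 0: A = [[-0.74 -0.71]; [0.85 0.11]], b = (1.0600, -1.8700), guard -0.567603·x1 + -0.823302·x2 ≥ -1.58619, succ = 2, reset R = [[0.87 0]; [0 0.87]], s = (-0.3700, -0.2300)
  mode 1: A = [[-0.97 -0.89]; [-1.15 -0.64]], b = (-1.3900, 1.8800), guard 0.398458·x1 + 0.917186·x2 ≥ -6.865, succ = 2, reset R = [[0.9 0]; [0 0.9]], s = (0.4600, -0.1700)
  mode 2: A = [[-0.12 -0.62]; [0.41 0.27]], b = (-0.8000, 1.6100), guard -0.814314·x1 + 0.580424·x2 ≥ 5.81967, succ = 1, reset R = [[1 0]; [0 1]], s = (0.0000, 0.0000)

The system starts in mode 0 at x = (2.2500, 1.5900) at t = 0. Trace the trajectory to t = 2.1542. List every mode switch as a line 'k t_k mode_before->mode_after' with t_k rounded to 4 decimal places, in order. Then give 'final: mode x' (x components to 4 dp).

Mode 0: guard c·x = -1.5862 hit at Δt = 1.0358 (t = 1.0358), x⁻ = (1.0650, 1.1924) → reset → x⁺ = (0.5565, 0.8074), jump to mode 2
Mode 2: flow for 1.1184 to horizon, guard not reached → x = (-1.6181, 2.9941)

1 1.0358 0->2
final: 2 -1.6181 2.9941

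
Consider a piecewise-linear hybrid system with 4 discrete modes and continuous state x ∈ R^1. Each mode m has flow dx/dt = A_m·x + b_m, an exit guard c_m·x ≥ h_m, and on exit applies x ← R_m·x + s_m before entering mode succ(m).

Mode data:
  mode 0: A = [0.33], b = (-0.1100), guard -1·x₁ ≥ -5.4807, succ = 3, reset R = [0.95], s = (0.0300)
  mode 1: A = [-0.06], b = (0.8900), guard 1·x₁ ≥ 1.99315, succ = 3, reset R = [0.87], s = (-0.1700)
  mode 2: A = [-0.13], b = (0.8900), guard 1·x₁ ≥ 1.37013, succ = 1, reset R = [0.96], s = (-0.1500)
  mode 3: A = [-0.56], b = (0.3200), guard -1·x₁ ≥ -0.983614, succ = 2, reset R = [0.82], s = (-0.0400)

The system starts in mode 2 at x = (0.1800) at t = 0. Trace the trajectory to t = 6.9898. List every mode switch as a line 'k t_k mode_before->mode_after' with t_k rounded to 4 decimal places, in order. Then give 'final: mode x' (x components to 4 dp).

1 1.5128 2->1
2 2.5541 1->3
3 4.1235 3->2
4 4.9278 2->1
5 5.9691 1->3
final: 3 1.1319

Mode 2: guard c·x = 1.3701 hit at Δt = 1.5128 (t = 1.5128), x⁻ = (1.3701) → reset → x⁺ = (1.1653), jump to mode 1
Mode 1: guard c·x = 1.9931 hit at Δt = 1.0413 (t = 2.5541), x⁻ = (1.9931) → reset → x⁺ = (1.5640), jump to mode 3
Mode 3: guard c·x = -0.9836 hit at Δt = 1.5694 (t = 4.1235), x⁻ = (0.9836) → reset → x⁺ = (0.7666), jump to mode 2
Mode 2: guard c·x = 1.3701 hit at Δt = 0.8043 (t = 4.9278), x⁻ = (1.3701) → reset → x⁺ = (1.1653), jump to mode 1
Mode 1: guard c·x = 1.9931 hit at Δt = 1.0413 (t = 5.9691), x⁻ = (1.9931) → reset → x⁺ = (1.5640), jump to mode 3
Mode 3: flow for 1.0207 to horizon, guard not reached → x = (1.1319)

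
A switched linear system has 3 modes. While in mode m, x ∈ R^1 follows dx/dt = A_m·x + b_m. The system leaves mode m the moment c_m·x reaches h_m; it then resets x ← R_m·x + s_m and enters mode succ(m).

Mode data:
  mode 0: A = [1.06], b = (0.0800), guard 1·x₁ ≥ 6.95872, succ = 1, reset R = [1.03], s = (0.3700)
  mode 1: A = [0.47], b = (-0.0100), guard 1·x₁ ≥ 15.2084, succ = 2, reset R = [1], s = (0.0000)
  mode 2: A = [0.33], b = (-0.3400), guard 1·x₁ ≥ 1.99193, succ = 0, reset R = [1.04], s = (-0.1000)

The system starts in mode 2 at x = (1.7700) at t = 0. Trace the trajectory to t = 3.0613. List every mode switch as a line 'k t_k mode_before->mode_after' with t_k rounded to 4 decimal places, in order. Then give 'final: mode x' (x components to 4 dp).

Mode 2: guard c·x = 1.9919 hit at Δt = 0.7951 (t = 0.7951), x⁻ = (1.9919) → reset → x⁺ = (1.9716), jump to mode 0
Mode 0: guard c·x = 6.9587 hit at Δt = 1.1645 (t = 1.9596), x⁻ = (6.9587) → reset → x⁺ = (7.5375), jump to mode 1
Mode 1: flow for 1.1017 to horizon, guard not reached → x = (12.6359)

1 0.7951 2->0
2 1.9596 0->1
final: 1 12.6359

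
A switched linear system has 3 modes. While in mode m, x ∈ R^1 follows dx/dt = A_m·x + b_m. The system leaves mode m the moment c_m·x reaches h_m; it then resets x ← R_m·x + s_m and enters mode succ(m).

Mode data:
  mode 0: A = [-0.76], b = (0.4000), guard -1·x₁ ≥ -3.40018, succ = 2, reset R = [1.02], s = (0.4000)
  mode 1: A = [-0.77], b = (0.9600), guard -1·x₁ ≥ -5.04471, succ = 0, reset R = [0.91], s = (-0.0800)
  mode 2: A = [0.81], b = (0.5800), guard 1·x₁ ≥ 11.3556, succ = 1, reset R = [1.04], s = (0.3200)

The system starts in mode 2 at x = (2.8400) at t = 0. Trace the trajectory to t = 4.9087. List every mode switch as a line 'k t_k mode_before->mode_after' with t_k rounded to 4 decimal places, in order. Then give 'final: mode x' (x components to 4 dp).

Mode 2: guard c·x = 11.3556 hit at Δt = 1.5089 (t = 1.5089), x⁻ = (11.3556) → reset → x⁺ = (12.1298), jump to mode 1
Mode 1: guard c·x = -5.0447 hit at Δt = 1.3672 (t = 2.8761), x⁻ = (5.0447) → reset → x⁺ = (4.5107), jump to mode 0
Mode 0: guard c·x = -3.4002 hit at Δt = 0.4299 (t = 3.3060), x⁻ = (3.4002) → reset → x⁺ = (3.8682), jump to mode 2
Mode 2: guard c·x = 11.3556 hit at Δt = 1.1954 (t = 4.5014), x⁻ = (11.3556) → reset → x⁺ = (12.1298), jump to mode 1
Mode 1: flow for 0.4073 to horizon, guard not reached → x = (9.1998)

1 1.5089 2->1
2 2.8761 1->0
3 3.3060 0->2
4 4.5014 2->1
final: 1 9.1998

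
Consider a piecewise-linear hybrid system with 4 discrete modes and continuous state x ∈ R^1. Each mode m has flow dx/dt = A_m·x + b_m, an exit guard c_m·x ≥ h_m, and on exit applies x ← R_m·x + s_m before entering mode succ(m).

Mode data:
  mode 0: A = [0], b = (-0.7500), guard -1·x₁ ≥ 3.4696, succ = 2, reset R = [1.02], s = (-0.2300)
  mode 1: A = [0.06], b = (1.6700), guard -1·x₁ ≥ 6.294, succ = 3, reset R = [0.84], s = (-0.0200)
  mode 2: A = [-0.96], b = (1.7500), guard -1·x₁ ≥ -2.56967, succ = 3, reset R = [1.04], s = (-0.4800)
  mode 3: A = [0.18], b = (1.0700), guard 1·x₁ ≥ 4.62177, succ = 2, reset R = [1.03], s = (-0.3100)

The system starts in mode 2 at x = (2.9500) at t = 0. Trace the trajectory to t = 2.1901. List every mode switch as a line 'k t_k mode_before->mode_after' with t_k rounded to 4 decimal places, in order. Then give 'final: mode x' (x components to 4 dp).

Mode 2: guard c·x = -2.5697 hit at Δt = 0.4288 (t = 0.4288), x⁻ = (2.5697) → reset → x⁺ = (2.1925), jump to mode 3
Mode 3: guard c·x = 4.6218 hit at Δt = 1.4514 (t = 1.8802), x⁻ = (4.6218) → reset → x⁺ = (4.4504), jump to mode 2
Mode 2: flow for 0.3099 to horizon, guard not reached → x = (3.7743)

1 0.4288 2->3
2 1.8802 3->2
final: 2 3.7743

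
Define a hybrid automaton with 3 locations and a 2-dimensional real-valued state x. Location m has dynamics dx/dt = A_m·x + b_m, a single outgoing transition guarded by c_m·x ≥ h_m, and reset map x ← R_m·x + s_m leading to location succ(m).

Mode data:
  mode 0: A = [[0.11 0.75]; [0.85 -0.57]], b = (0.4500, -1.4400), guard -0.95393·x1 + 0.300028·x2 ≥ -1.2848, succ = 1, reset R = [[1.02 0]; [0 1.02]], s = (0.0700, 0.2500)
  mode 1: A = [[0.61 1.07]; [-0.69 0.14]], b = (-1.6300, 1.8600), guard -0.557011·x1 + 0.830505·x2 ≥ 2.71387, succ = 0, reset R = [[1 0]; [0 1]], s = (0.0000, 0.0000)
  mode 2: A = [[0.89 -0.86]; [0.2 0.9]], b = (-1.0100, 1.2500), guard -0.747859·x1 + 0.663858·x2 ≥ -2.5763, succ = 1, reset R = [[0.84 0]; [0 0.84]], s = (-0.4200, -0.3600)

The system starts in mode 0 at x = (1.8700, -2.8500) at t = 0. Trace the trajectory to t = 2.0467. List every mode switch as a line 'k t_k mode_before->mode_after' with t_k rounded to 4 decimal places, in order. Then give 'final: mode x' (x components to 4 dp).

1 1.0182 0->1
final: 1 -2.1210 0.5969

Mode 0: guard c·x = -1.2848 hit at Δt = 1.0182 (t = 1.0182), x⁻ = (0.7445, -1.9153) → reset → x⁺ = (0.8293, -1.7036), jump to mode 1
Mode 1: flow for 1.0285 to horizon, guard not reached → x = (-2.1210, 0.5969)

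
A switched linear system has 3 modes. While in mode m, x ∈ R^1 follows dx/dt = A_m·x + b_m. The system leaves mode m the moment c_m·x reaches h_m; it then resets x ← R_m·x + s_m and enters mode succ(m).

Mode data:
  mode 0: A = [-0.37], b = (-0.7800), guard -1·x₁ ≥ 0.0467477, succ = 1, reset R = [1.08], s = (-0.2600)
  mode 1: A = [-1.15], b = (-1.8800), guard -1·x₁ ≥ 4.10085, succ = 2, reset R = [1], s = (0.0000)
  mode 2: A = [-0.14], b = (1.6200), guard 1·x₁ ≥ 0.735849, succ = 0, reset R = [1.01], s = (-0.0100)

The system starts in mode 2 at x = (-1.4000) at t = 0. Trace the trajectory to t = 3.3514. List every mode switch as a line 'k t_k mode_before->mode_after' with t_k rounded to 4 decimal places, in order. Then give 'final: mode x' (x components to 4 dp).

1 1.2851 2->0
2 2.1524 0->1
final: 1 -1.3012

Mode 2: guard c·x = 0.7358 hit at Δt = 1.2851 (t = 1.2851), x⁻ = (0.7358) → reset → x⁺ = (0.7332), jump to mode 0
Mode 0: guard c·x = 0.0467 hit at Δt = 0.8673 (t = 2.1524), x⁻ = (-0.0467) → reset → x⁺ = (-0.3105), jump to mode 1
Mode 1: flow for 1.1990 to horizon, guard not reached → x = (-1.3012)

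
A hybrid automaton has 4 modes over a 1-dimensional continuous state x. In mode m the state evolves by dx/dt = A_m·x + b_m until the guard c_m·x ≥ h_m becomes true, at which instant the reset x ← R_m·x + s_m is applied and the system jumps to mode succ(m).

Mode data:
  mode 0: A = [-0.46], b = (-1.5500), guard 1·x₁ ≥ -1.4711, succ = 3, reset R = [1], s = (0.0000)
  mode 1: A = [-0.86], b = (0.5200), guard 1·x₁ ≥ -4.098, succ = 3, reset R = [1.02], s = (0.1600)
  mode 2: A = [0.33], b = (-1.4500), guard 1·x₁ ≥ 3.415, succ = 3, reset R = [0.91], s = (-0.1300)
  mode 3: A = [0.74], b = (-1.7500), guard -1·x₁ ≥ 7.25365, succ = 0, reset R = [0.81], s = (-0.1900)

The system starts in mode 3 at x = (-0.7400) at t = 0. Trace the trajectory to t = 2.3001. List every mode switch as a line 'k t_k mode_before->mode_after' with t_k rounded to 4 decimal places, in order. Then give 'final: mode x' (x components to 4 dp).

1 1.5280 3->0
final: 0 -5.2595

Mode 3: guard c·x = 7.2537 hit at Δt = 1.5280 (t = 1.5280), x⁻ = (-7.2536) → reset → x⁺ = (-6.0655), jump to mode 0
Mode 0: flow for 0.7721 to horizon, guard not reached → x = (-5.2595)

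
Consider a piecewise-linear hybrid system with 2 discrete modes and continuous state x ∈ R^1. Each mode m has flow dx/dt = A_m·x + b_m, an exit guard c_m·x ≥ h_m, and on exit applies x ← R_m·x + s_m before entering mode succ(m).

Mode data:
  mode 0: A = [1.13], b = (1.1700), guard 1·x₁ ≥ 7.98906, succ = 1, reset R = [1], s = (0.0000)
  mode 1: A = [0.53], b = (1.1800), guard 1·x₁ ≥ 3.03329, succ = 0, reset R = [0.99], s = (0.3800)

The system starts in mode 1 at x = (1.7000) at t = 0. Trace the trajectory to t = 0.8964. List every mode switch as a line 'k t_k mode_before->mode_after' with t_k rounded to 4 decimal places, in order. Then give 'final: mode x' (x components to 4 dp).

1 0.5516 1->0
final: 0 5.4880

Mode 1: guard c·x = 3.0333 hit at Δt = 0.5516 (t = 0.5516), x⁻ = (3.0333) → reset → x⁺ = (3.3830), jump to mode 0
Mode 0: flow for 0.3448 to horizon, guard not reached → x = (5.4880)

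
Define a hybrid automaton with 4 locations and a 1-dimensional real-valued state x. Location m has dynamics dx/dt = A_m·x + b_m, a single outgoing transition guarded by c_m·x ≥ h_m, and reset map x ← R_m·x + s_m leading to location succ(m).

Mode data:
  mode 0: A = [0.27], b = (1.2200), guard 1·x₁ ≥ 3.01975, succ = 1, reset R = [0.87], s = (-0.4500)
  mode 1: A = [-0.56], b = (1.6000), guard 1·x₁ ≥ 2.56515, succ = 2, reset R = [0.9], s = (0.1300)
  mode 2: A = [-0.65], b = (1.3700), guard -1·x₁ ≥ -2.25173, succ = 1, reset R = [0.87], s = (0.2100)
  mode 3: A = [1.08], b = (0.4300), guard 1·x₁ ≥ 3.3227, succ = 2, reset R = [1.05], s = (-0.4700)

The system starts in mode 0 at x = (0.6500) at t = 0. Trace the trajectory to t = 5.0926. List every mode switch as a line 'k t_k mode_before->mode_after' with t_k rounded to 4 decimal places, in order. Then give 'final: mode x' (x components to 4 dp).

Mode 0: guard c·x = 3.0198 hit at Δt = 1.3978 (t = 1.3978), x⁻ = (3.0197) → reset → x⁺ = (2.1772), jump to mode 1
Mode 1: guard c·x = 2.5652 hit at Δt = 1.5095 (t = 2.9073), x⁻ = (2.5651) → reset → x⁺ = (2.4386), jump to mode 2
Mode 2: guard c·x = -2.2517 hit at Δt = 1.2798 (t = 4.1871), x⁻ = (2.2517) → reset → x⁺ = (2.1690), jump to mode 1
Mode 1: flow for 0.9055 to horizon, guard not reached → x = (2.4427)

1 1.3978 0->1
2 2.9073 1->2
3 4.1871 2->1
final: 1 2.4427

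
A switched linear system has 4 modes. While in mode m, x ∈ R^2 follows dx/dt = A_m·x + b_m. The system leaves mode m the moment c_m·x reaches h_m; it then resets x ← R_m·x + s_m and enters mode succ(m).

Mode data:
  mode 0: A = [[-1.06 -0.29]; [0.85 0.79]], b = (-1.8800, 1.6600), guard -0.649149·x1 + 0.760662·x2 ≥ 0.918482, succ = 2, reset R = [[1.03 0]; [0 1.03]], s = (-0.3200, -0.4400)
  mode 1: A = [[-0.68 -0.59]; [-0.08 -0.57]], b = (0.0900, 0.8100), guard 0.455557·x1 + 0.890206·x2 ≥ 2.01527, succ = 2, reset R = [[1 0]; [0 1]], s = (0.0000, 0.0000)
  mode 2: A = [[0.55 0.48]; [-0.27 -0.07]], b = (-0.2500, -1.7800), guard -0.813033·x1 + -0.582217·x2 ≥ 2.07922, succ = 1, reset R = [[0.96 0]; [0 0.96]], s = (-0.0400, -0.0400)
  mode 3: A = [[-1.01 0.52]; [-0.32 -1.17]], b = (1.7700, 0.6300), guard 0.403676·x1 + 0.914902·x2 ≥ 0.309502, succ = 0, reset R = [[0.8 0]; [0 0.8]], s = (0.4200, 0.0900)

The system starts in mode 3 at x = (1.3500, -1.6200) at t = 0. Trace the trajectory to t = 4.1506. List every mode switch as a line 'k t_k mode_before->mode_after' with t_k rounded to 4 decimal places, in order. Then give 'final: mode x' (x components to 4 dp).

Mode 3: guard c·x = 0.3095 hit at Δt = 1.1793 (t = 1.1793), x⁻ = (1.3896, -0.2748) → reset → x⁺ = (1.5316, -0.1299), jump to mode 0
Mode 0: guard c·x = 0.9185 hit at Δt = 0.5091 (t = 1.6884), x⁻ = (0.0801, 1.2758) → reset → x⁺ = (-0.2375, 0.8741), jump to mode 2
Mode 2: guard c·x = 2.0792 hit at Δt = 1.5378 (t = 3.2262), x⁻ = (-1.4337, -1.5691) → reset → x⁺ = (-1.4164, -1.5463), jump to mode 1
Mode 1: flow for 0.9244 to horizon, guard not reached → x = (-0.3732, -0.2884)

1 1.1793 3->0
2 1.6884 0->2
3 3.2262 2->1
final: 1 -0.3732 -0.2884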